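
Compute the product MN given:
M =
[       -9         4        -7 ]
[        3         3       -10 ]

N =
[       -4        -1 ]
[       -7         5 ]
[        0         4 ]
MN =
[        8         1 ]
[      -33       -28 ]

Matrix multiplication: (MN)[i][j] = sum over k of M[i][k] * N[k][j].
  (MN)[0][0] = (-9)*(-4) + (4)*(-7) + (-7)*(0) = 8
  (MN)[0][1] = (-9)*(-1) + (4)*(5) + (-7)*(4) = 1
  (MN)[1][0] = (3)*(-4) + (3)*(-7) + (-10)*(0) = -33
  (MN)[1][1] = (3)*(-1) + (3)*(5) + (-10)*(4) = -28
MN =
[        8         1 ]
[      -33       -28 ]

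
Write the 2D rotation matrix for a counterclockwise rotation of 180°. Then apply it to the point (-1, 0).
R = [[-1, 0], [0, -1]]; R·(-1, 0) = (1, 0)

Rotation matrix formula: R(θ) = [[cos θ, -sin θ], [sin θ, cos θ]]
For θ = 180°:
cos(180°) = -1
sin(180°) = 0
R = [[-1, 0], [0, -1]]
Apply to (-1, 0): [-1·-1 + (0)·0, 0·-1 + -1·0] = (1, 0)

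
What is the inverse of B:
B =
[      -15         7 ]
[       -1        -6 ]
det(B) = 97
B⁻¹ =
[    -6/97     -7/97 ]
[     1/97    -15/97 ]

For a 2×2 matrix B = [[a, b], [c, d]] with det(B) ≠ 0, B⁻¹ = (1/det(B)) * [[d, -b], [-c, a]].
det(B) = (-15)*(-6) - (7)*(-1) = 90 + 7 = 97.
B⁻¹ = (1/97) * [[-6, -7], [1, -15]].
Dividing each entry by 97 and reducing:
B⁻¹ =
[    -6/97     -7/97 ]
[     1/97    -15/97 ]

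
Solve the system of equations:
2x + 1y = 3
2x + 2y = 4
x = 1, y = 1

Use elimination (row reduction):
Equation 1: 2x + 1y = 3.
Equation 2: 2x + 2y = 4.
Multiply Eq1 by 2 and Eq2 by 2: 4x + 2y = 6;  4x + 4y = 8.
Subtract: (2)y = 2, so y = 1.
Back-substitute into Eq1: 2x + 1*(1) = 3, so x = 1.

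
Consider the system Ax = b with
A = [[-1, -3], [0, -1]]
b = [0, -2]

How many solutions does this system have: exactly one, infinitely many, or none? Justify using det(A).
Exactly one solution

Compute det(A) = (-1)*(-1) - (-3)*(0) = 1.
Because det(A) ≠ 0, A is invertible and Ax = b has a unique solution for every b (here x = A⁻¹ b).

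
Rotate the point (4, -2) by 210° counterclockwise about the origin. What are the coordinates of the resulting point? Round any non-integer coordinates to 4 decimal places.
(-4.4641, -0.2679)

Rotation matrix R(θ) = [[cos θ, -sin θ], [sin θ, cos θ]]; for θ = 210°:
R = [[-√3/2, 1/2], [-1/2, -√3/2]]
Result: R × [4, -2]ᵀ = [-√3/2·4 + (1/2)·-2, -1/2·4 + (-√3/2)·-2]ᵀ = (-4.4641, -0.2679)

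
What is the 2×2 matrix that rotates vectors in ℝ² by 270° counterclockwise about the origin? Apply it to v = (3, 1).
R = [[0, 1], [-1, 0]]; R·v = (1, -3)

A counterclockwise rotation by angle θ in ℝ² has matrix R(θ) = [[cos θ, -sin θ], [sin θ, cos θ]].
For θ = 270°: cos θ = 0, sin θ = -1.
R(270°) = [[0, 1], [-1, 0]].
R·v = [0·3 + (1)·1, -1·3 + 0·1] = (1, -3).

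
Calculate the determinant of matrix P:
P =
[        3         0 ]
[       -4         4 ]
det(P) = 12

For a 2×2 matrix [[a, b], [c, d]], det = a*d - b*c.
det(P) = (3)*(4) - (0)*(-4) = 12 - 0 = 12.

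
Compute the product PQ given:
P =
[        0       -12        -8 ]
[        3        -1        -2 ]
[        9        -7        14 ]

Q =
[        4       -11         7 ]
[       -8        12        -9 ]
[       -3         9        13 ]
PQ =
[      120      -216         4 ]
[       26       -63         4 ]
[       50       -57       308 ]

Matrix multiplication: (PQ)[i][j] = sum over k of P[i][k] * Q[k][j].
  (PQ)[0][0] = (0)*(4) + (-12)*(-8) + (-8)*(-3) = 120
  (PQ)[0][1] = (0)*(-11) + (-12)*(12) + (-8)*(9) = -216
  (PQ)[0][2] = (0)*(7) + (-12)*(-9) + (-8)*(13) = 4
  (PQ)[1][0] = (3)*(4) + (-1)*(-8) + (-2)*(-3) = 26
  (PQ)[1][1] = (3)*(-11) + (-1)*(12) + (-2)*(9) = -63
  (PQ)[1][2] = (3)*(7) + (-1)*(-9) + (-2)*(13) = 4
  (PQ)[2][0] = (9)*(4) + (-7)*(-8) + (14)*(-3) = 50
  (PQ)[2][1] = (9)*(-11) + (-7)*(12) + (14)*(9) = -57
  (PQ)[2][2] = (9)*(7) + (-7)*(-9) + (14)*(13) = 308
PQ =
[      120      -216         4 ]
[       26       -63         4 ]
[       50       -57       308 ]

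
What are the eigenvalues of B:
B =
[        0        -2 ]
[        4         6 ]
λ = 2, 4

Solve det(B - λI) = 0. For a 2×2 matrix the characteristic equation is λ² - (trace)λ + det = 0.
trace(B) = a + d = 0 + 6 = 6.
det(B) = a*d - b*c = (0)*(6) - (-2)*(4) = 0 + 8 = 8.
Characteristic equation: λ² - (6)λ + (8) = 0.
Discriminant = (6)² - 4*(8) = 36 - 32 = 4.
λ = (6 ± √4) / 2 = (6 ± 2) / 2 = 2, 4.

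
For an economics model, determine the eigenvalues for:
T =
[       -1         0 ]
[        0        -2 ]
λ = -2, -1

Solve det(T - λI) = 0. For a 2×2 matrix the characteristic equation is λ² - (trace)λ + det = 0.
trace(T) = a + d = -1 - 2 = -3.
det(T) = a*d - b*c = (-1)*(-2) - (0)*(0) = 2 - 0 = 2.
Characteristic equation: λ² - (-3)λ + (2) = 0.
Discriminant = (-3)² - 4*(2) = 9 - 8 = 1.
λ = (-3 ± √1) / 2 = (-3 ± 1) / 2 = -2, -1.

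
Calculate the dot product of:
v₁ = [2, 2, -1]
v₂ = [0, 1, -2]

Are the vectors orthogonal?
4, No

The dot product is the sum of products of corresponding components.
v₁·v₂ = (2)*(0) + (2)*(1) + (-1)*(-2) = 0 + 2 + 2 = 4.
Two vectors are orthogonal iff their dot product is 0; here the dot product is 4, so the vectors are not orthogonal.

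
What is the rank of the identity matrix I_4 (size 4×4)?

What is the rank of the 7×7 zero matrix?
rank(I_4) = 4, rank(0) = 0

The identity I_4 has 4 columns that are the standard basis vectors e_1, …, e_4. These are linearly independent, so all 4 columns are pivots and rank(I_4) = 4.
The 7×7 zero matrix has every entry zero, so every row is the zero row and there are no pivots; rank(0) = 0.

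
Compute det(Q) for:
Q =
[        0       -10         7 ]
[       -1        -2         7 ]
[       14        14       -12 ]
det(Q) = -762

Expand along row 0 (cofactor expansion): det(Q) = a*(e*i - f*h) - b*(d*i - f*g) + c*(d*h - e*g), where the 3×3 is [[a, b, c], [d, e, f], [g, h, i]].
Minor M_00 = (-2)*(-12) - (7)*(14) = 24 - 98 = -74.
Minor M_01 = (-1)*(-12) - (7)*(14) = 12 - 98 = -86.
Minor M_02 = (-1)*(14) - (-2)*(14) = -14 + 28 = 14.
det(Q) = (0)*(-74) - (-10)*(-86) + (7)*(14) = 0 - 860 + 98 = -762.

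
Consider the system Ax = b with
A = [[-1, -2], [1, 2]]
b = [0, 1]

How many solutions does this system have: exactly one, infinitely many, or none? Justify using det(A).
No solution

det(A) = (-1)*(2) - (-2)*(1) = 0, so A is singular.
The column space of A is span(column 1) = span([-1, 1]).
b = [0, 1] is not a scalar multiple of column 1, so b ∉ column space and the system is inconsistent — no solution.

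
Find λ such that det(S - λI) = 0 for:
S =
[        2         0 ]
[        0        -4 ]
λ = -4, 2

Solve det(S - λI) = 0. For a 2×2 matrix the characteristic equation is λ² - (trace)λ + det = 0.
trace(S) = a + d = 2 - 4 = -2.
det(S) = a*d - b*c = (2)*(-4) - (0)*(0) = -8 - 0 = -8.
Characteristic equation: λ² - (-2)λ + (-8) = 0.
Discriminant = (-2)² - 4*(-8) = 4 + 32 = 36.
λ = (-2 ± √36) / 2 = (-2 ± 6) / 2 = -4, 2.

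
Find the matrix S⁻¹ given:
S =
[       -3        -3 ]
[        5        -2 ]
det(S) = 21
S⁻¹ =
[    -2/21       1/7 ]
[    -5/21      -1/7 ]

For a 2×2 matrix S = [[a, b], [c, d]] with det(S) ≠ 0, S⁻¹ = (1/det(S)) * [[d, -b], [-c, a]].
det(S) = (-3)*(-2) - (-3)*(5) = 6 + 15 = 21.
S⁻¹ = (1/21) * [[-2, 3], [-5, -3]].
Dividing each entry by 21 and reducing:
S⁻¹ =
[    -2/21       1/7 ]
[    -5/21      -1/7 ]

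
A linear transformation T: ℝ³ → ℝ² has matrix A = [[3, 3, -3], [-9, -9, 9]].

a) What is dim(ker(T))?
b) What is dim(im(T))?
dim(ker) = 2, dim(im) = 1

Observe that row 2 = -3 × row 1 (so the rows are linearly dependent).
Thus rank(A) = 1 (only one linearly independent row).
dim(im(T)) = rank(A) = 1.
By the rank-nullity theorem applied to T: ℝ³ → ℝ², rank(A) + nullity(A) = 3 (the domain dimension), so dim(ker(T)) = 3 - 1 = 2.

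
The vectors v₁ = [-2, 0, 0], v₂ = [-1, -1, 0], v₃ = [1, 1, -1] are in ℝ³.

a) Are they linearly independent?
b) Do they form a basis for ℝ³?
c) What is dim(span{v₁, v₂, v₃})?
Yes independent, yes basis, dim = 3

Stack v₁, v₂, v₃ as rows of a 3×3 matrix.
[[-2, 0, 0]; [-1, -1, 0]; [1, 1, -1]] is already lower triangular with nonzero diagonal entries (-2, -1, -1), so its determinant is the product of the diagonal entries, det = (-2)·(-1)·(-1) = -2 ≠ 0, and the rows are linearly independent.
Three linearly independent vectors in ℝ³ form a basis for ℝ³, so dim(span{v₁,v₂,v₃}) = 3.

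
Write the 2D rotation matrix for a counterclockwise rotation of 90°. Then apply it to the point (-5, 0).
R = [[0, -1], [1, 0]]; R·(-5, 0) = (0, -5)

Rotation matrix formula: R(θ) = [[cos θ, -sin θ], [sin θ, cos θ]]
For θ = 90°:
cos(90°) = 0
sin(90°) = 1
R = [[0, -1], [1, 0]]
Apply to (-5, 0): [0·-5 + (-1)·0, 1·-5 + 0·0] = (0, -5)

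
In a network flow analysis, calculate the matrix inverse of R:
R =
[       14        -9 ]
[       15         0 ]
det(R) = 135
R⁻¹ =
[        0      1/15 ]
[     -1/9    14/135 ]

For a 2×2 matrix R = [[a, b], [c, d]] with det(R) ≠ 0, R⁻¹ = (1/det(R)) * [[d, -b], [-c, a]].
det(R) = (14)*(0) - (-9)*(15) = 0 + 135 = 135.
R⁻¹ = (1/135) * [[0, 9], [-15, 14]].
Dividing each entry by 135 and reducing:
R⁻¹ =
[        0      1/15 ]
[     -1/9    14/135 ]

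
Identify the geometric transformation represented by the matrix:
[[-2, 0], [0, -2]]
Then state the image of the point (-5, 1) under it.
uniform scaling by factor -2; image of (-5, 1) is (10, -2)

This is a diagonal matrix with equal entries -2, so it scales both axes by the same factor -2.
The matrix [[-2, 0], [0, -2]] represents: uniform scaling by factor -2.
Applying it to (-5, 1): [-2·-5 + 0·1, 0·-5 + -2·1] = (10, -2).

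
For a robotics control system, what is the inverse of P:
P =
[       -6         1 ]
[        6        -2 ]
det(P) = 6
P⁻¹ =
[     -1/3      -1/6 ]
[       -1        -1 ]

For a 2×2 matrix P = [[a, b], [c, d]] with det(P) ≠ 0, P⁻¹ = (1/det(P)) * [[d, -b], [-c, a]].
det(P) = (-6)*(-2) - (1)*(6) = 12 - 6 = 6.
P⁻¹ = (1/6) * [[-2, -1], [-6, -6]].
Dividing each entry by 6 and reducing:
P⁻¹ =
[     -1/3      -1/6 ]
[       -1        -1 ]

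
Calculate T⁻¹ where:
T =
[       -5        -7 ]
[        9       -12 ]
det(T) = 123
T⁻¹ =
[    -4/41     7/123 ]
[    -3/41    -5/123 ]

For a 2×2 matrix T = [[a, b], [c, d]] with det(T) ≠ 0, T⁻¹ = (1/det(T)) * [[d, -b], [-c, a]].
det(T) = (-5)*(-12) - (-7)*(9) = 60 + 63 = 123.
T⁻¹ = (1/123) * [[-12, 7], [-9, -5]].
Dividing each entry by 123 and reducing:
T⁻¹ =
[    -4/41     7/123 ]
[    -3/41    -5/123 ]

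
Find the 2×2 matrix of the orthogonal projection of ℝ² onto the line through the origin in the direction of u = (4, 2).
[[4/5, 2/5], [2/5, 1/5]]

The orthogonal projection onto the line spanned by a nonzero vector u = (a, b) has matrix P = (u uᵀ) / (uᵀ u) = (1/(a² + b²)) · [[a², ab], [ab, b²]].
Here u = (4, 2), so a² + b² = 16 + 4 = 20.
P = (1/20) · [[16, 8], [8, 4]] = [[4/5, 2/5], [2/5, 1/5]].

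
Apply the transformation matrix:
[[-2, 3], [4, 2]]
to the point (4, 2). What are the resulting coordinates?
(-2, 20)

Matrix multiplication:
[[-2, 3], [4, 2]] × [4, 2]ᵀ
= [-2×4 + 3×2, 4×4 + 2×2]ᵀ
= [-2.0000, 20.0000]ᵀ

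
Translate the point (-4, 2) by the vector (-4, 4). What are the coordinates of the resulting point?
(-8, 6)

Translation by (-4, 4):
x' = -4 + -4 = -8
y' = 2 + 4 = 6
Homogeneous matrix: [[1, 0, -4], [0, 1, 4], [0, 0, 1]]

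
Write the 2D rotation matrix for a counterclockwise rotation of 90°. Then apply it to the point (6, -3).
R = [[0, -1], [1, 0]]; R·(6, -3) = (3, 6)

Rotation matrix formula: R(θ) = [[cos θ, -sin θ], [sin θ, cos θ]]
For θ = 90°:
cos(90°) = 0
sin(90°) = 1
R = [[0, -1], [1, 0]]
Apply to (6, -3): [0·6 + (-1)·-3, 1·6 + 0·-3] = (3, 6)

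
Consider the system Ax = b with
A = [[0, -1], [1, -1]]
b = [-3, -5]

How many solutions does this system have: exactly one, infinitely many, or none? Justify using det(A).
Exactly one solution

Compute det(A) = (0)*(-1) - (-1)*(1) = 1.
Because det(A) ≠ 0, A is invertible and Ax = b has a unique solution for every b (here x = A⁻¹ b).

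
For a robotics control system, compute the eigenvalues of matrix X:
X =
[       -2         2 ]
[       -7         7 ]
λ = 0, 5

Solve det(X - λI) = 0. For a 2×2 matrix the characteristic equation is λ² - (trace)λ + det = 0.
trace(X) = a + d = -2 + 7 = 5.
det(X) = a*d - b*c = (-2)*(7) - (2)*(-7) = -14 + 14 = 0.
Characteristic equation: λ² - (5)λ + (0) = 0.
Discriminant = (5)² - 4*(0) = 25 - 0 = 25.
λ = (5 ± √25) / 2 = (5 ± 5) / 2 = 0, 5.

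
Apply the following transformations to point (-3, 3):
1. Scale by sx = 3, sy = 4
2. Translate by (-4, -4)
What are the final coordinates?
(-13, 8)

Step 1: Scale (-3, 3) by (sx, sy) = (3, 4) → (-9, 12)
Step 2: Translate by (-4, -4) → (-13, 8)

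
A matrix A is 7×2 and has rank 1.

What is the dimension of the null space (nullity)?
1

The rank-nullity theorem for an m×n matrix states:
rank(A) + nullity(A) = n (the number of columns).
Here n = 2 and rank(A) = 1, so nullity(A) = 2 - 1 = 1.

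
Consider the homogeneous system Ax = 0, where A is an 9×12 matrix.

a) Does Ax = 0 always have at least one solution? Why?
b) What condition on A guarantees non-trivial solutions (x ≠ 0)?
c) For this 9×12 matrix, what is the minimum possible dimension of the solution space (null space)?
a) Yes, x = 0 is always a solution. b) When A has linearly dependent columns (rank < n). c) Minimum nullity = 3.

a) x = 0 satisfies A·0 = 0, so the zero vector is always a solution.
b) Non-trivial solutions exist iff the columns of A are linearly dependent, equivalently rank(A) < n (the number of columns).
c) By rank-nullity, rank(A) + nullity(A) = n = 12. Since A has only 9 rows, rank(A) ≤ 9, so nullity(A) ≥ 12 - 9 = 3.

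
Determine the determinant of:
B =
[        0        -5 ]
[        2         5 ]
det(B) = 10

For a 2×2 matrix [[a, b], [c, d]], det = a*d - b*c.
det(B) = (0)*(5) - (-5)*(2) = 0 + 10 = 10.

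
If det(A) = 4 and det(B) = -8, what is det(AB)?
-32

Use the multiplicative property of determinants: det(AB) = det(A)*det(B).
det(AB) = (4)*(-8) = -32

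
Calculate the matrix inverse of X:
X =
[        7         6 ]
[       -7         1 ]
det(X) = 49
X⁻¹ =
[     1/49     -6/49 ]
[      1/7       1/7 ]

For a 2×2 matrix X = [[a, b], [c, d]] with det(X) ≠ 0, X⁻¹ = (1/det(X)) * [[d, -b], [-c, a]].
det(X) = (7)*(1) - (6)*(-7) = 7 + 42 = 49.
X⁻¹ = (1/49) * [[1, -6], [7, 7]].
Dividing each entry by 49 and reducing:
X⁻¹ =
[     1/49     -6/49 ]
[      1/7       1/7 ]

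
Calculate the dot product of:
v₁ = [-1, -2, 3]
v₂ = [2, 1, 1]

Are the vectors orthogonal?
-1, No

The dot product is the sum of products of corresponding components.
v₁·v₂ = (-1)*(2) + (-2)*(1) + (3)*(1) = -2 - 2 + 3 = -1.
Two vectors are orthogonal iff their dot product is 0; here the dot product is -1, so the vectors are not orthogonal.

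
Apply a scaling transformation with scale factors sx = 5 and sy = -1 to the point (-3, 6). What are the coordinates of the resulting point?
(-15, -6)

Scaling matrix:
[[5, 0], [0, -1]]
Result: (-3 × 5, 6 × -1) = (-15, -6)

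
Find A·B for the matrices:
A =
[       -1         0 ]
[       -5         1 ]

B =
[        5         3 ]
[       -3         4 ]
AB =
[       -5        -3 ]
[      -28       -11 ]

Matrix multiplication: (AB)[i][j] = sum over k of A[i][k] * B[k][j].
  (AB)[0][0] = (-1)*(5) + (0)*(-3) = -5
  (AB)[0][1] = (-1)*(3) + (0)*(4) = -3
  (AB)[1][0] = (-5)*(5) + (1)*(-3) = -28
  (AB)[1][1] = (-5)*(3) + (1)*(4) = -11
AB =
[       -5        -3 ]
[      -28       -11 ]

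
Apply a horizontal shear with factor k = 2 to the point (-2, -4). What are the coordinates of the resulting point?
(-10, -4)

Shear matrix for horizontal shear with factor k = 2:
[[1, 2], [0, 1]]
Result: (-2, -4) → (-10, -4)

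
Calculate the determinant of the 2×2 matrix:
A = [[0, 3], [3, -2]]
-9

For A = [[a, b], [c, d]], det(A) = a*d - b*c.
det(A) = (0)*(-2) - (3)*(3) = 0 - 9 = -9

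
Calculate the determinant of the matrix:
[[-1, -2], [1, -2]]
4

For a 2×2 matrix [[a, b], [c, d]], det = ad - bc
det = (-1)(-2) - (-2)(1) = 2 - -2 = 4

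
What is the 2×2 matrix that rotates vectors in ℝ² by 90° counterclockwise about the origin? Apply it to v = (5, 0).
R = [[0, -1], [1, 0]]; R·v = (0, 5)

A counterclockwise rotation by angle θ in ℝ² has matrix R(θ) = [[cos θ, -sin θ], [sin θ, cos θ]].
For θ = 90°: cos θ = 0, sin θ = 1.
R(90°) = [[0, -1], [1, 0]].
R·v = [0·5 + (-1)·0, 1·5 + 0·0] = (0, 5).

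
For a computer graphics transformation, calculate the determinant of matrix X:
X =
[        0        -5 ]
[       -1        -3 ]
det(X) = -5

For a 2×2 matrix [[a, b], [c, d]], det = a*d - b*c.
det(X) = (0)*(-3) - (-5)*(-1) = 0 - 5 = -5.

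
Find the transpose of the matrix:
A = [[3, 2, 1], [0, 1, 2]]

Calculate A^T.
[[3, 0], [2, 1], [1, 2]]

The transpose sends entry (i,j) to (j,i); rows become columns.
Row 0 of A: [3, 2, 1] -> column 0 of A^T.
Row 1 of A: [0, 1, 2] -> column 1 of A^T.
A^T = [[3, 0], [2, 1], [1, 2]]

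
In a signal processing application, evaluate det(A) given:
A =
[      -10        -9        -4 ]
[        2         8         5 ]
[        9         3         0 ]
det(A) = 9

Expand along row 0 (cofactor expansion): det(A) = a*(e*i - f*h) - b*(d*i - f*g) + c*(d*h - e*g), where the 3×3 is [[a, b, c], [d, e, f], [g, h, i]].
Minor M_00 = (8)*(0) - (5)*(3) = 0 - 15 = -15.
Minor M_01 = (2)*(0) - (5)*(9) = 0 - 45 = -45.
Minor M_02 = (2)*(3) - (8)*(9) = 6 - 72 = -66.
det(A) = (-10)*(-15) - (-9)*(-45) + (-4)*(-66) = 150 - 405 + 264 = 9.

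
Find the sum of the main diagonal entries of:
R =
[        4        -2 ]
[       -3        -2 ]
tr(R) = 4 - 2 = 2

The trace of a square matrix is the sum of its diagonal entries.
Diagonal entries of R: R[0][0] = 4, R[1][1] = -2.
tr(R) = 4 - 2 = 2.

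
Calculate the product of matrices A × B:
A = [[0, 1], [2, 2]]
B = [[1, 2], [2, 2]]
[[2, 2], [6, 8]]

Matrix multiplication:
C[0][0] = 0×1 + 1×2 = 2
C[0][1] = 0×2 + 1×2 = 2
C[1][0] = 2×1 + 2×2 = 6
C[1][1] = 2×2 + 2×2 = 8
Result: [[2, 2], [6, 8]]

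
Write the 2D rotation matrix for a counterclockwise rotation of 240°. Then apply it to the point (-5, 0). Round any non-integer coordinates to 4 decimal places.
R = [[-1/2, √3/2], [-√3/2, -1/2]]; R·(-5, 0) = (2.5000, 4.3301)

Rotation matrix formula: R(θ) = [[cos θ, -sin θ], [sin θ, cos θ]]
For θ = 240°:
cos(240°) = -1/2
sin(240°) = -√3/2
R = [[-1/2, √3/2], [-√3/2, -1/2]]
Apply to (-5, 0): [-1/2·-5 + (√3/2)·0, -√3/2·-5 + -1/2·0] = (2.5000, 4.3301)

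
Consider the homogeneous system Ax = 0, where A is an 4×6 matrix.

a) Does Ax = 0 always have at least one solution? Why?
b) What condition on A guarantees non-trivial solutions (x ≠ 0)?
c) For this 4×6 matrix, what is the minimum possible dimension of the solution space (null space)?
a) Yes, x = 0 is always a solution. b) When A has linearly dependent columns (rank < n). c) Minimum nullity = 2.

a) x = 0 satisfies A·0 = 0, so the zero vector is always a solution.
b) Non-trivial solutions exist iff the columns of A are linearly dependent, equivalently rank(A) < n (the number of columns).
c) By rank-nullity, rank(A) + nullity(A) = n = 6. Since A has only 4 rows, rank(A) ≤ 4, so nullity(A) ≥ 6 - 4 = 2.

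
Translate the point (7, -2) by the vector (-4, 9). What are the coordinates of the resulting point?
(3, 7)

Translation by (-4, 9):
x' = 7 + -4 = 3
y' = -2 + 9 = 7
Homogeneous matrix: [[1, 0, -4], [0, 1, 9], [0, 0, 1]]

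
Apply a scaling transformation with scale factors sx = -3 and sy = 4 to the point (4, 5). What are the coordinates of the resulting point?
(-12, 20)

Scaling matrix:
[[-3, 0], [0, 4]]
Result: (4 × -3, 5 × 4) = (-12, 20)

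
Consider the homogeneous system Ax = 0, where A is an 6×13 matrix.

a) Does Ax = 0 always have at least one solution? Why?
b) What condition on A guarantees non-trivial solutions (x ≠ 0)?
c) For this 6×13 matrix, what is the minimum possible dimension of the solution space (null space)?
a) Yes, x = 0 is always a solution. b) When A has linearly dependent columns (rank < n). c) Minimum nullity = 7.

a) x = 0 satisfies A·0 = 0, so the zero vector is always a solution.
b) Non-trivial solutions exist iff the columns of A are linearly dependent, equivalently rank(A) < n (the number of columns).
c) By rank-nullity, rank(A) + nullity(A) = n = 13. Since A has only 6 rows, rank(A) ≤ 6, so nullity(A) ≥ 13 - 6 = 7.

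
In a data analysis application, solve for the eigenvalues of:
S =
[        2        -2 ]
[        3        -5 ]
λ = -4, 1

Solve det(S - λI) = 0. For a 2×2 matrix the characteristic equation is λ² - (trace)λ + det = 0.
trace(S) = a + d = 2 - 5 = -3.
det(S) = a*d - b*c = (2)*(-5) - (-2)*(3) = -10 + 6 = -4.
Characteristic equation: λ² - (-3)λ + (-4) = 0.
Discriminant = (-3)² - 4*(-4) = 9 + 16 = 25.
λ = (-3 ± √25) / 2 = (-3 ± 5) / 2 = -4, 1.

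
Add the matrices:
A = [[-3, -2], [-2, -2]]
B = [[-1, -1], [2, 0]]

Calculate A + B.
[[-4, -3], [0, -2]]

Add corresponding elements:
(-3)+(-1)=-4
(-2)+(-1)=-3
(-2)+(2)=0
(-2)+(0)=-2
A + B = [[-4, -3], [0, -2]]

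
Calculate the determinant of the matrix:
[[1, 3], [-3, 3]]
12

For a 2×2 matrix [[a, b], [c, d]], det = ad - bc
det = (1)(3) - (3)(-3) = 3 - -9 = 12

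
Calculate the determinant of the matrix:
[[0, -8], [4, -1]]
32

For a 2×2 matrix [[a, b], [c, d]], det = ad - bc
det = (0)(-1) - (-8)(4) = 0 - -32 = 32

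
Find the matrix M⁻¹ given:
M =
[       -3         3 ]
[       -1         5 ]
det(M) = -12
M⁻¹ =
[    -5/12       1/4 ]
[    -1/12       1/4 ]

For a 2×2 matrix M = [[a, b], [c, d]] with det(M) ≠ 0, M⁻¹ = (1/det(M)) * [[d, -b], [-c, a]].
det(M) = (-3)*(5) - (3)*(-1) = -15 + 3 = -12.
M⁻¹ = (1/-12) * [[5, -3], [1, -3]].
Dividing each entry by -12 and reducing:
M⁻¹ =
[    -5/12       1/4 ]
[    -1/12       1/4 ]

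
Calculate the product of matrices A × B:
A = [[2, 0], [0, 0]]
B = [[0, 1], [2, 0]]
[[0, 2], [0, 0]]

Matrix multiplication:
C[0][0] = 2×0 + 0×2 = 0
C[0][1] = 2×1 + 0×0 = 2
C[1][0] = 0×0 + 0×2 = 0
C[1][1] = 0×1 + 0×0 = 0
Result: [[0, 2], [0, 0]]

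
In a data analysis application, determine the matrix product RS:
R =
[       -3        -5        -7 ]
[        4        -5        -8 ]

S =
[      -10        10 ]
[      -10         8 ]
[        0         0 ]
RS =
[       80       -70 ]
[       10         0 ]

Matrix multiplication: (RS)[i][j] = sum over k of R[i][k] * S[k][j].
  (RS)[0][0] = (-3)*(-10) + (-5)*(-10) + (-7)*(0) = 80
  (RS)[0][1] = (-3)*(10) + (-5)*(8) + (-7)*(0) = -70
  (RS)[1][0] = (4)*(-10) + (-5)*(-10) + (-8)*(0) = 10
  (RS)[1][1] = (4)*(10) + (-5)*(8) + (-8)*(0) = 0
RS =
[       80       -70 ]
[       10         0 ]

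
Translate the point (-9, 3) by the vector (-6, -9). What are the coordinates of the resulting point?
(-15, -6)

Translation by (-6, -9):
x' = -9 + -6 = -15
y' = 3 + -9 = -6
Homogeneous matrix: [[1, 0, -6], [0, 1, -9], [0, 0, 1]]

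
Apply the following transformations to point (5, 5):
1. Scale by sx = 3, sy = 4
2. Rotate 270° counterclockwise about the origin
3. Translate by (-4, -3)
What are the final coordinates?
(16, -18)

Step 1: Scale → (15, 20)
Step 2: Rotate 270° → (20, -15)
Step 3: Translate → (16, -18)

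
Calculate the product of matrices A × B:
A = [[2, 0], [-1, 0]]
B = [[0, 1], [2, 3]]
[[0, 2], [0, -1]]

Matrix multiplication:
C[0][0] = 2×0 + 0×2 = 0
C[0][1] = 2×1 + 0×3 = 2
C[1][0] = -1×0 + 0×2 = 0
C[1][1] = -1×1 + 0×3 = -1
Result: [[0, 2], [0, -1]]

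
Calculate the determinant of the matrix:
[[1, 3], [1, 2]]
-1

For a 2×2 matrix [[a, b], [c, d]], det = ad - bc
det = (1)(2) - (3)(1) = 2 - 3 = -1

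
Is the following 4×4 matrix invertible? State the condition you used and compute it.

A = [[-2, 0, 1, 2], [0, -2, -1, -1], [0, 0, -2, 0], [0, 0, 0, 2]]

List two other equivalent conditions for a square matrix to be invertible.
Yes, invertible; det(A) = -16 ≠ 0. Equivalent conditions: rank(A) = 4; Ax = 0 has only the trivial solution; 0 is not an eigenvalue; the columns of A are linearly independent.

To check invertibility, compute det(A).
The given matrix is triangular, so det(A) equals the product of its diagonal entries = -16 ≠ 0.
Since det(A) ≠ 0, A is invertible.
Equivalent conditions for a square matrix A to be invertible:
- rank(A) = 4 (full rank).
- The homogeneous system Ax = 0 has only the trivial solution x = 0.
- 0 is not an eigenvalue of A.
- The columns (equivalently rows) of A are linearly independent.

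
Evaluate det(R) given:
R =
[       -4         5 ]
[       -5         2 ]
det(R) = 17

For a 2×2 matrix [[a, b], [c, d]], det = a*d - b*c.
det(R) = (-4)*(2) - (5)*(-5) = -8 + 25 = 17.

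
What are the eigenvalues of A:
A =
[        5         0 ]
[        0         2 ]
λ = 2, 5

Solve det(A - λI) = 0. For a 2×2 matrix the characteristic equation is λ² - (trace)λ + det = 0.
trace(A) = a + d = 5 + 2 = 7.
det(A) = a*d - b*c = (5)*(2) - (0)*(0) = 10 - 0 = 10.
Characteristic equation: λ² - (7)λ + (10) = 0.
Discriminant = (7)² - 4*(10) = 49 - 40 = 9.
λ = (7 ± √9) / 2 = (7 ± 3) / 2 = 2, 5.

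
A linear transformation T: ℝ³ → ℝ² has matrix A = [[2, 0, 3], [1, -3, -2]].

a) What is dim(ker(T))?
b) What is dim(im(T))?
dim(ker) = 1, dim(im) = 2

The two rows are not scalar multiples of one another (no single k satisfies row 2 = k × row 1), so they are linearly independent.
Thus rank(A) = 2.
dim(im(T)) = rank(A) = 2.
By the rank-nullity theorem applied to T: ℝ³ → ℝ², rank(A) + nullity(A) = 3 (the domain dimension), so dim(ker(T)) = 3 - 2 = 1.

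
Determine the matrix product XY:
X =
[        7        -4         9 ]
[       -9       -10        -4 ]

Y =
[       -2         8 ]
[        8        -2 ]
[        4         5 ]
XY =
[      -10       109 ]
[      -78       -72 ]

Matrix multiplication: (XY)[i][j] = sum over k of X[i][k] * Y[k][j].
  (XY)[0][0] = (7)*(-2) + (-4)*(8) + (9)*(4) = -10
  (XY)[0][1] = (7)*(8) + (-4)*(-2) + (9)*(5) = 109
  (XY)[1][0] = (-9)*(-2) + (-10)*(8) + (-4)*(4) = -78
  (XY)[1][1] = (-9)*(8) + (-10)*(-2) + (-4)*(5) = -72
XY =
[      -10       109 ]
[      -78       -72 ]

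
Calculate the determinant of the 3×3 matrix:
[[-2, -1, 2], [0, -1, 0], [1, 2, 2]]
6

Expansion along first row:
det = -2·det([[-1,0],[2,2]]) - -1·det([[0,0],[1,2]]) + 2·det([[0,-1],[1,2]])
    = -2·(-1·2 - 0·2) - -1·(0·2 - 0·1) + 2·(0·2 - -1·1)
    = -2·-2 - -1·0 + 2·1
    = 4 + 0 + 2 = 6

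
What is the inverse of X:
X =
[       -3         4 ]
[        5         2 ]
det(X) = -26
X⁻¹ =
[    -1/13      2/13 ]
[     5/26      3/26 ]

For a 2×2 matrix X = [[a, b], [c, d]] with det(X) ≠ 0, X⁻¹ = (1/det(X)) * [[d, -b], [-c, a]].
det(X) = (-3)*(2) - (4)*(5) = -6 - 20 = -26.
X⁻¹ = (1/-26) * [[2, -4], [-5, -3]].
Dividing each entry by -26 and reducing:
X⁻¹ =
[    -1/13      2/13 ]
[     5/26      3/26 ]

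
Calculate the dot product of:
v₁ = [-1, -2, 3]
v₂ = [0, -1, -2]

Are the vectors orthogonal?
-4, No

The dot product is the sum of products of corresponding components.
v₁·v₂ = (-1)*(0) + (-2)*(-1) + (3)*(-2) = 0 + 2 - 6 = -4.
Two vectors are orthogonal iff their dot product is 0; here the dot product is -4, so the vectors are not orthogonal.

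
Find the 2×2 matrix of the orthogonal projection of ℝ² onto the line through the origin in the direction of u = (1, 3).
[[1/10, 3/10], [3/10, 9/10]]

The orthogonal projection onto the line spanned by a nonzero vector u = (a, b) has matrix P = (u uᵀ) / (uᵀ u) = (1/(a² + b²)) · [[a², ab], [ab, b²]].
Here u = (1, 3), so a² + b² = 1 + 9 = 10.
P = (1/10) · [[1, 3], [3, 9]] = [[1/10, 3/10], [3/10, 9/10]].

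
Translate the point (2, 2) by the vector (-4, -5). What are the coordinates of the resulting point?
(-2, -3)

Translation by (-4, -5):
x' = 2 + -4 = -2
y' = 2 + -5 = -3
Homogeneous matrix: [[1, 0, -4], [0, 1, -5], [0, 0, 1]]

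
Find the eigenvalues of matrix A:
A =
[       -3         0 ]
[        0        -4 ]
λ = -4, -3

Solve det(A - λI) = 0. For a 2×2 matrix the characteristic equation is λ² - (trace)λ + det = 0.
trace(A) = a + d = -3 - 4 = -7.
det(A) = a*d - b*c = (-3)*(-4) - (0)*(0) = 12 - 0 = 12.
Characteristic equation: λ² - (-7)λ + (12) = 0.
Discriminant = (-7)² - 4*(12) = 49 - 48 = 1.
λ = (-7 ± √1) / 2 = (-7 ± 1) / 2 = -4, -3.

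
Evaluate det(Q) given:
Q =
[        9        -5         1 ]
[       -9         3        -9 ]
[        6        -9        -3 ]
det(Q) = -342

Expand along row 0 (cofactor expansion): det(Q) = a*(e*i - f*h) - b*(d*i - f*g) + c*(d*h - e*g), where the 3×3 is [[a, b, c], [d, e, f], [g, h, i]].
Minor M_00 = (3)*(-3) - (-9)*(-9) = -9 - 81 = -90.
Minor M_01 = (-9)*(-3) - (-9)*(6) = 27 + 54 = 81.
Minor M_02 = (-9)*(-9) - (3)*(6) = 81 - 18 = 63.
det(Q) = (9)*(-90) - (-5)*(81) + (1)*(63) = -810 + 405 + 63 = -342.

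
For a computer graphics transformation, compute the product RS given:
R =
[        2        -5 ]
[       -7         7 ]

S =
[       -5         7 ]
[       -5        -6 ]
RS =
[       15        44 ]
[        0       -91 ]

Matrix multiplication: (RS)[i][j] = sum over k of R[i][k] * S[k][j].
  (RS)[0][0] = (2)*(-5) + (-5)*(-5) = 15
  (RS)[0][1] = (2)*(7) + (-5)*(-6) = 44
  (RS)[1][0] = (-7)*(-5) + (7)*(-5) = 0
  (RS)[1][1] = (-7)*(7) + (7)*(-6) = -91
RS =
[       15        44 ]
[        0       -91 ]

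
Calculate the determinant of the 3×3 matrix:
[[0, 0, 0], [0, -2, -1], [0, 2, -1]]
0

Expansion along first row:
det = 0·det([[-2,-1],[2,-1]]) - 0·det([[0,-1],[0,-1]]) + 0·det([[0,-2],[0,2]])
    = 0·(-2·-1 - -1·2) - 0·(0·-1 - -1·0) + 0·(0·2 - -2·0)
    = 0·4 - 0·0 + 0·0
    = 0 + 0 + 0 = 0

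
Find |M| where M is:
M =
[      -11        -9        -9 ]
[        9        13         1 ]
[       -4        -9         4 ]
det(M) = -50

Expand along row 0 (cofactor expansion): det(M) = a*(e*i - f*h) - b*(d*i - f*g) + c*(d*h - e*g), where the 3×3 is [[a, b, c], [d, e, f], [g, h, i]].
Minor M_00 = (13)*(4) - (1)*(-9) = 52 + 9 = 61.
Minor M_01 = (9)*(4) - (1)*(-4) = 36 + 4 = 40.
Minor M_02 = (9)*(-9) - (13)*(-4) = -81 + 52 = -29.
det(M) = (-11)*(61) - (-9)*(40) + (-9)*(-29) = -671 + 360 + 261 = -50.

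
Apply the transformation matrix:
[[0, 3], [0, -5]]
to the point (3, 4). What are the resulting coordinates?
(12, -20)

Matrix multiplication:
[[0, 3], [0, -5]] × [3, 4]ᵀ
= [0×3 + 3×4, 0×3 + -5×4]ᵀ
= [12.0000, -20.0000]ᵀ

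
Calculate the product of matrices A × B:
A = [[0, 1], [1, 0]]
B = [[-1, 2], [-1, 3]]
[[-1, 3], [-1, 2]]

Matrix multiplication:
C[0][0] = 0×-1 + 1×-1 = -1
C[0][1] = 0×2 + 1×3 = 3
C[1][0] = 1×-1 + 0×-1 = -1
C[1][1] = 1×2 + 0×3 = 2
Result: [[-1, 3], [-1, 2]]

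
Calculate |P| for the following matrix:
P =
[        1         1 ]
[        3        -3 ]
det(P) = -6

For a 2×2 matrix [[a, b], [c, d]], det = a*d - b*c.
det(P) = (1)*(-3) - (1)*(3) = -3 - 3 = -6.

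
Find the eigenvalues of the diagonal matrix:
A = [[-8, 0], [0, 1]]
λ₁ = -8, λ₂ = 1

The characteristic polynomial of A is det(A - λI) = (-8 - λ)(1 - λ) = 0.
The roots are λ = -8 and λ = 1, so the eigenvalues are the diagonal entries.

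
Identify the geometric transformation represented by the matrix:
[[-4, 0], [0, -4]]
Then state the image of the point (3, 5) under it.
uniform scaling by factor -4; image of (3, 5) is (-12, -20)

This is a diagonal matrix with equal entries -4, so it scales both axes by the same factor -4.
The matrix [[-4, 0], [0, -4]] represents: uniform scaling by factor -4.
Applying it to (3, 5): [-4·3 + 0·5, 0·3 + -4·5] = (-12, -20).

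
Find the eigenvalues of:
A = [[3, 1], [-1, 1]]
λ = 2, 2

Solve det(A - λI) = 0. For a 2×2 matrix this is λ² - (trace)λ + det = 0.
trace(A) = 3 + 1 = 4.
det(A) = (3)*(1) - (1)*(-1) = 3 + 1 = 4.
Characteristic equation: λ² - (4)λ + (4) = 0.
Discriminant: (4)² - 4*(4) = 16 - 16 = 0.
Roots: λ = (4 ± √0) / 2 = 2, 2.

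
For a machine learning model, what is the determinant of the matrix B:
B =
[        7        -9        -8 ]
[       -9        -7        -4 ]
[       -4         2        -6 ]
det(B) = 1060

Expand along row 0 (cofactor expansion): det(B) = a*(e*i - f*h) - b*(d*i - f*g) + c*(d*h - e*g), where the 3×3 is [[a, b, c], [d, e, f], [g, h, i]].
Minor M_00 = (-7)*(-6) - (-4)*(2) = 42 + 8 = 50.
Minor M_01 = (-9)*(-6) - (-4)*(-4) = 54 - 16 = 38.
Minor M_02 = (-9)*(2) - (-7)*(-4) = -18 - 28 = -46.
det(B) = (7)*(50) - (-9)*(38) + (-8)*(-46) = 350 + 342 + 368 = 1060.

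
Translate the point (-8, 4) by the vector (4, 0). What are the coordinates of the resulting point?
(-4, 4)

Translation by (4, 0):
x' = -8 + 4 = -4
y' = 4 + 0 = 4
Homogeneous matrix: [[1, 0, 4], [0, 1, 0], [0, 0, 1]]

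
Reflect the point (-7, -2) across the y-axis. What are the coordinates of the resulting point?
(7, -2)

Reflection across y-axis: (-7, -2) → (7, -2)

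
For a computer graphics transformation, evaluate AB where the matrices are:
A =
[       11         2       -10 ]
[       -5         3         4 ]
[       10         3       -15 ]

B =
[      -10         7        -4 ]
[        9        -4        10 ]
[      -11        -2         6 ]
AB =
[       18        89       -84 ]
[       33       -55        74 ]
[       92        88      -100 ]

Matrix multiplication: (AB)[i][j] = sum over k of A[i][k] * B[k][j].
  (AB)[0][0] = (11)*(-10) + (2)*(9) + (-10)*(-11) = 18
  (AB)[0][1] = (11)*(7) + (2)*(-4) + (-10)*(-2) = 89
  (AB)[0][2] = (11)*(-4) + (2)*(10) + (-10)*(6) = -84
  (AB)[1][0] = (-5)*(-10) + (3)*(9) + (4)*(-11) = 33
  (AB)[1][1] = (-5)*(7) + (3)*(-4) + (4)*(-2) = -55
  (AB)[1][2] = (-5)*(-4) + (3)*(10) + (4)*(6) = 74
  (AB)[2][0] = (10)*(-10) + (3)*(9) + (-15)*(-11) = 92
  (AB)[2][1] = (10)*(7) + (3)*(-4) + (-15)*(-2) = 88
  (AB)[2][2] = (10)*(-4) + (3)*(10) + (-15)*(6) = -100
AB =
[       18        89       -84 ]
[       33       -55        74 ]
[       92        88      -100 ]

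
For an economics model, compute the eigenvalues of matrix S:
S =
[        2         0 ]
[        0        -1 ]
λ = -1, 2

Solve det(S - λI) = 0. For a 2×2 matrix the characteristic equation is λ² - (trace)λ + det = 0.
trace(S) = a + d = 2 - 1 = 1.
det(S) = a*d - b*c = (2)*(-1) - (0)*(0) = -2 - 0 = -2.
Characteristic equation: λ² - (1)λ + (-2) = 0.
Discriminant = (1)² - 4*(-2) = 1 + 8 = 9.
λ = (1 ± √9) / 2 = (1 ± 3) / 2 = -1, 2.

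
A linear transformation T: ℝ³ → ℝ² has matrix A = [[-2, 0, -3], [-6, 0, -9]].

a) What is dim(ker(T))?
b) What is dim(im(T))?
dim(ker) = 2, dim(im) = 1

Observe that row 2 = 3 × row 1 (so the rows are linearly dependent).
Thus rank(A) = 1 (only one linearly independent row).
dim(im(T)) = rank(A) = 1.
By the rank-nullity theorem applied to T: ℝ³ → ℝ², rank(A) + nullity(A) = 3 (the domain dimension), so dim(ker(T)) = 3 - 1 = 2.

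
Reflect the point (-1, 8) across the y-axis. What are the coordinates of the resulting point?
(1, 8)

Reflection across y-axis: (-1, 8) → (1, 8)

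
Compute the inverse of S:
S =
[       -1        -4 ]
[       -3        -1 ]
det(S) = -11
S⁻¹ =
[     1/11     -4/11 ]
[    -3/11      1/11 ]

For a 2×2 matrix S = [[a, b], [c, d]] with det(S) ≠ 0, S⁻¹ = (1/det(S)) * [[d, -b], [-c, a]].
det(S) = (-1)*(-1) - (-4)*(-3) = 1 - 12 = -11.
S⁻¹ = (1/-11) * [[-1, 4], [3, -1]].
Dividing each entry by -11 and reducing:
S⁻¹ =
[     1/11     -4/11 ]
[    -3/11      1/11 ]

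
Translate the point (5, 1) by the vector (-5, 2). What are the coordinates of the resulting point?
(0, 3)

Translation by (-5, 2):
x' = 5 + -5 = 0
y' = 1 + 2 = 3
Homogeneous matrix: [[1, 0, -5], [0, 1, 2], [0, 0, 1]]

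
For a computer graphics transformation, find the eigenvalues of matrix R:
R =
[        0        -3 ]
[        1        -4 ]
λ = -3, -1

Solve det(R - λI) = 0. For a 2×2 matrix the characteristic equation is λ² - (trace)λ + det = 0.
trace(R) = a + d = 0 - 4 = -4.
det(R) = a*d - b*c = (0)*(-4) - (-3)*(1) = 0 + 3 = 3.
Characteristic equation: λ² - (-4)λ + (3) = 0.
Discriminant = (-4)² - 4*(3) = 16 - 12 = 4.
λ = (-4 ± √4) / 2 = (-4 ± 2) / 2 = -3, -1.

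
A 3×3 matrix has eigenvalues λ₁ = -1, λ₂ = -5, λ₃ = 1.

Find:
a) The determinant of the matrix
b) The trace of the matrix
det = 5, trace = -5

Two standard eigenvalue identities:
- det(A) equals the product of the eigenvalues (counted with multiplicity).
- trace(A) equals the sum of the eigenvalues.
det(A) = (-1)*(-5)*(1) = 5.
trace(A) = -1 - 5 + 1 = -5.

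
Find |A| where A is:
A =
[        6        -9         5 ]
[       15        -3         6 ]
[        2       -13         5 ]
det(A) = 0

Expand along row 0 (cofactor expansion): det(A) = a*(e*i - f*h) - b*(d*i - f*g) + c*(d*h - e*g), where the 3×3 is [[a, b, c], [d, e, f], [g, h, i]].
Minor M_00 = (-3)*(5) - (6)*(-13) = -15 + 78 = 63.
Minor M_01 = (15)*(5) - (6)*(2) = 75 - 12 = 63.
Minor M_02 = (15)*(-13) - (-3)*(2) = -195 + 6 = -189.
det(A) = (6)*(63) - (-9)*(63) + (5)*(-189) = 378 + 567 - 945 = 0.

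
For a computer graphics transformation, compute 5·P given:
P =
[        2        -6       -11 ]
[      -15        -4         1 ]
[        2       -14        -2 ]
5P =
[       10       -30       -55 ]
[      -75       -20         5 ]
[       10       -70       -10 ]

Scalar multiplication is elementwise: (5P)[i][j] = 5 * P[i][j].
  (5P)[0][0] = 5 * (2) = 10
  (5P)[0][1] = 5 * (-6) = -30
  (5P)[0][2] = 5 * (-11) = -55
  (5P)[1][0] = 5 * (-15) = -75
  (5P)[1][1] = 5 * (-4) = -20
  (5P)[1][2] = 5 * (1) = 5
  (5P)[2][0] = 5 * (2) = 10
  (5P)[2][1] = 5 * (-14) = -70
  (5P)[2][2] = 5 * (-2) = -10
5P =
[       10       -30       -55 ]
[      -75       -20         5 ]
[       10       -70       -10 ]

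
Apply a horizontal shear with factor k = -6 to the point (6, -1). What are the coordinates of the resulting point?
(12, -1)

Shear matrix for horizontal shear with factor k = -6:
[[1, -6], [0, 1]]
Result: (6, -1) → (12, -1)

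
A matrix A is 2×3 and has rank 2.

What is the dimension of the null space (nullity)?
1

The rank-nullity theorem for an m×n matrix states:
rank(A) + nullity(A) = n (the number of columns).
Here n = 3 and rank(A) = 2, so nullity(A) = 3 - 2 = 1.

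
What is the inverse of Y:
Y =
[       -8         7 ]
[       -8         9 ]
det(Y) = -16
Y⁻¹ =
[    -9/16      7/16 ]
[     -1/2       1/2 ]

For a 2×2 matrix Y = [[a, b], [c, d]] with det(Y) ≠ 0, Y⁻¹ = (1/det(Y)) * [[d, -b], [-c, a]].
det(Y) = (-8)*(9) - (7)*(-8) = -72 + 56 = -16.
Y⁻¹ = (1/-16) * [[9, -7], [8, -8]].
Dividing each entry by -16 and reducing:
Y⁻¹ =
[    -9/16      7/16 ]
[     -1/2       1/2 ]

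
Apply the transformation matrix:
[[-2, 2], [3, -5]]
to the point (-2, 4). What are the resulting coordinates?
(12, -26)

Matrix multiplication:
[[-2, 2], [3, -5]] × [-2, 4]ᵀ
= [-2×-2 + 2×4, 3×-2 + -5×4]ᵀ
= [12.0000, -26.0000]ᵀ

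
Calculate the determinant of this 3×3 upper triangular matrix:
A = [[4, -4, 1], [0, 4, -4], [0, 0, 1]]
16

The determinant of a triangular matrix is the product of its diagonal entries (the off-diagonal entries above the diagonal do not affect it).
det(A) = (4) * (4) * (1) = 16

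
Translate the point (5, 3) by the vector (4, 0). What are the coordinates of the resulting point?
(9, 3)

Translation by (4, 0):
x' = 5 + 4 = 9
y' = 3 + 0 = 3
Homogeneous matrix: [[1, 0, 4], [0, 1, 0], [0, 0, 1]]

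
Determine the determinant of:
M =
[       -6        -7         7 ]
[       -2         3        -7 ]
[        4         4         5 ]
det(M) = -272

Expand along row 0 (cofactor expansion): det(M) = a*(e*i - f*h) - b*(d*i - f*g) + c*(d*h - e*g), where the 3×3 is [[a, b, c], [d, e, f], [g, h, i]].
Minor M_00 = (3)*(5) - (-7)*(4) = 15 + 28 = 43.
Minor M_01 = (-2)*(5) - (-7)*(4) = -10 + 28 = 18.
Minor M_02 = (-2)*(4) - (3)*(4) = -8 - 12 = -20.
det(M) = (-6)*(43) - (-7)*(18) + (7)*(-20) = -258 + 126 - 140 = -272.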